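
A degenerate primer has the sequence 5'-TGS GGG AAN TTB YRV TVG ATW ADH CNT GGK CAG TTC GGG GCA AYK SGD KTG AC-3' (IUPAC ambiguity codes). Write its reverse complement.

Standard pairs A↔T, G↔C; ambiguity codes pair R↔Y, K↔M, W↔W, S↔S, B↔V, D↔H, N↔N. Complement (ACSCCCTTNAAVRYBABCTAWTHDGNACCMGTCAAGCCCCGTTRMSCHMACTG), then reverse for 5'→3'.

5'-GTCAMHCSMRTTGCCCCGAACTGMCCANGDHTWATCBABYRVAANTTCCCSCA-3'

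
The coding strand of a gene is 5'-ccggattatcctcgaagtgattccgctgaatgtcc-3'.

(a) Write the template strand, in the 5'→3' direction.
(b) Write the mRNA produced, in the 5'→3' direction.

(a) 5'-GGACATTCAGCGGAATCACTTCGAGGATAATCCGG-3'
(b) 5'-CCGGAUUAUCCUCGAAGUGAUUCCGCUGAAUGUCC-3'

(a) The template strand is the reverse complement of the coding strand: complement GGCCTAATAGGAGCTTCACTAAGGCGACTTACAGG, then reverse.
(b) mRNA matches the coding strand with T→U.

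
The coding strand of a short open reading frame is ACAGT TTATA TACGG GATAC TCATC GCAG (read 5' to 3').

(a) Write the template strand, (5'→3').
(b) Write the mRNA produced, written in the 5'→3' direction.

(a) The template strand is the reverse complement of the coding strand: complement TGTCAAATATATGCCCTATGAGTAGCGTC, then reverse.
(b) mRNA matches the coding strand with T→U.

(a) 5'-CTGCGATGAGTATCCCGTATATAAACTGT-3'
(b) 5'-ACAGUUUAUAUACGGGAUACUCAUCGCAG-3'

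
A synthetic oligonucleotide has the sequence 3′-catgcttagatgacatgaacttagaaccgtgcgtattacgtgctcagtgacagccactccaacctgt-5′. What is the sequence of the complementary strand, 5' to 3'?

5'-GTACGAATCTACTGTACTTGAATCTTGGCACGCATAATGCACGAGTCACTGTCGGTGAGGTTGGACA-3'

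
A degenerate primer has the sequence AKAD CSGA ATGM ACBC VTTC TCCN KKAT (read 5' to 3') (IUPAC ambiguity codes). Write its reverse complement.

5'-ATMMNGGAGAABGVGTKCATTCSGHTMT-3'

Standard pairs A↔T, G↔C; ambiguity codes pair M↔K, S↔S, B↔V, D↔H, N↔N. Complement (TMTHGSCTTACKTGVGBAAGAGGNMMTA), then reverse for 5'→3'.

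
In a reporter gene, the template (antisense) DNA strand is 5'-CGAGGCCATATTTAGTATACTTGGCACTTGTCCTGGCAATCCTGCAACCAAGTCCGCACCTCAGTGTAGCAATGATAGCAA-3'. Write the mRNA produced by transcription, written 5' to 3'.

5'-UUGCUAUCAUUGCUACACUGAGGUGCGGACUUGGUUGCAGGAUUGCCAGGACAAGUGCCAAGUAUACUAAAUAUGGCCUCG-3'

RNA polymerase reads the template 3'→5' and synthesizes mRNA 5'→3' by base-pairing (A→U, T→A, G↔C). The complement of the template is GCTCCGGTATAAATCATATGAACCGTGAACAGGACCGTTAGGACGTTGGTTCAGGCGTGGAGTCACATCGTTACTATCGTT; antiparallel, so 5'→3' the coding strand is TTGCTATCATTGCTACACTGAGGTGCGGACTTGGTTGCAGGATTGCCAGGACAAGTGCCAAGTATACTAAATATGGCCTCG. Replace T with U for the mRNA.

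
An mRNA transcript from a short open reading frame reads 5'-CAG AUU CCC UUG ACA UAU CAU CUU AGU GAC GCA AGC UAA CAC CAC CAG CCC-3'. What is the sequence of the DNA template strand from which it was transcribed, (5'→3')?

Replace U with T to get the coding DNA strand: CAGATTCCCTTGACATATCATCTTAGTGACGCAAGCTAACACCACCAGCCC. The template strand is its reverse complement (complement GTCTAAGGGAACTGTATAGTAGAATCACTGCGTTCGATTGTGGTGGTCGGG, then reverse).

5'-GGGCTGGTGGTGTTAGCTTGCGTCACTAAGATGATATGTCAAGGGAATCTG-3'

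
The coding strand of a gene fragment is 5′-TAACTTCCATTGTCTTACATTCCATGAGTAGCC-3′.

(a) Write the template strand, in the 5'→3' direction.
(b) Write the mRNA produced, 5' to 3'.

(a) 5'-GGCTACTCATGGAATGTAAGACAATGGAAGTTA-3'
(b) 5'-UAACUUCCAUUGUCUUACAUUCCAUGAGUAGCC-3'

(a) The template strand is the reverse complement of the coding strand: complement ATTGAAGGTAACAGAATGTAAGGTACTCATCGG, then reverse.
(b) mRNA matches the coding strand with T→U.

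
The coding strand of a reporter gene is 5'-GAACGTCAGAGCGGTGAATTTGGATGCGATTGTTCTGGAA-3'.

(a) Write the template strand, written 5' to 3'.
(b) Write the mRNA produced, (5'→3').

(a) The template strand is the reverse complement of the coding strand: complement CTTGCAGTCTCGCCACTTAAACCTACGCTAACAAGACCTT, then reverse.
(b) mRNA matches the coding strand with T→U.

(a) 5'-TTCCAGAACAATCGCATCCAAATTCACCGCTCTGACGTTC-3'
(b) 5'-GAACGUCAGAGCGGUGAAUUUGGAUGCGAUUGUUCUGGAA-3'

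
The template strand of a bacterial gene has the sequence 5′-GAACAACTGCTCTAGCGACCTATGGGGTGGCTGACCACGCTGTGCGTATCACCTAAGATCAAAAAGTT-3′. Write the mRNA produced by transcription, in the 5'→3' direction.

5′-AACUUUUUGAUCUUAGGUGAUACGCACAGCGUGGUCAGCCACCCCAUAGGUCGCUAGAGCAGUUGUUC-3′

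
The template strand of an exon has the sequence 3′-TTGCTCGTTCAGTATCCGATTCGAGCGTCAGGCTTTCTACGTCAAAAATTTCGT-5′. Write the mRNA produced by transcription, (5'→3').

5'-AACGAGCAAGUCAUAGGCUAAGCUCGCAGUCCGAAAGAUGCAGUUUUUAAAGCA-3'

Reading the template 3'→5' as shown, RNA polymerase pairs each base (A→U, T→A, G↔C) to build mRNA 5'→3' directly.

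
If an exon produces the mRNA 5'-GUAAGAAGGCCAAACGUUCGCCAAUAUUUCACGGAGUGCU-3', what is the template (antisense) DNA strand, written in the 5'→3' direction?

5'-AGCACTCCGTGAAATATTGGCGAACGTTTGGCCTTCTTAC-3'

Replace U with T to get the coding DNA strand: GTAAGAAGGCCAAACGTTCGCCAATATTTCACGGAGTGCT. The template strand is its reverse complement (complement CATTCTTCCGGTTTGCAAGCGGTTATAAAGTGCCTCACGA, then reverse).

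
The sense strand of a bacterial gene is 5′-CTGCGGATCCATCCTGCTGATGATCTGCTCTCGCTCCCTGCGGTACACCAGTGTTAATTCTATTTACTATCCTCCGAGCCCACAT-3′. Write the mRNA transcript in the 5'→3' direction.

The mRNA is synthesized from the template strand, so it matches the coding strand with T replaced by U.

5′-CUGCGGAUCCAUCCUGCUGAUGAUCUGCUCUCGCUCCCUGCGGUACACCAGUGUUAAUUCUAUUUACUAUCCUCCGAGCCCACAU-3′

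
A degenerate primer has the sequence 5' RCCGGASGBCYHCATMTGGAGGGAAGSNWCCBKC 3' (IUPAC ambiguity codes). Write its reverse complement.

Standard pairs A↔T, G↔C; ambiguity codes pair R↔Y, M↔K, W↔W, S↔S, B↔V, H↔D, N↔N. Complement (YGGCCTSCVGRDGTAKACCTCCCTTCSNWGGVMG), then reverse for 5'→3'.

5′-GMVGGWNSCTTCCCTCCAKATGDRGVCSTCCGGY-3′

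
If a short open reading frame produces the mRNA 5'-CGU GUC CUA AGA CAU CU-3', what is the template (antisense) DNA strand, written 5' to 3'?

Replace U with T to get the coding DNA strand: CGTGTCCTAAGACATCT. The template strand is its reverse complement (complement GCACAGGATTCTGTAGA, then reverse).

5'-AGATGTCTTAGGACACG-3'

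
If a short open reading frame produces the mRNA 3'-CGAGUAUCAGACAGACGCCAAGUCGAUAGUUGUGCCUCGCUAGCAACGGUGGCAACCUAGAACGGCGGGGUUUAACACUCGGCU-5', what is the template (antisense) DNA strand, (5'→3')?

Written 5'→3' the mRNA is UCGGCUCACAAUUUGGGGCGGCAAGAUCCAACGGUGGCAACGAUCGCUCCGUGUUGAUAGCUGAACCGCAGACAGACUAUGAGC, so the coding DNA strand is TCGGCTCACAATTTGGGGCGGCAAGATCCAACGGTGGCAACGATCGCTCCGTGTTGATAGCTGAACCGCAGACAGACTATGAGC. The template is its reverse complement.

5'-GCTCATAGTCTGTCTGCGGTTCAGCTATCAACACGGAGCGATCGTTGCCACCGTTGGATCTTGCCGCCCCAAATTGTGAGCCGA-3'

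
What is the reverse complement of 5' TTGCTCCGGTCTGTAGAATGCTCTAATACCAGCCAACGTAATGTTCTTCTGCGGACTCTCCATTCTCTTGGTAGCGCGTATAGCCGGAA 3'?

5'-TTCCGGCTATACGCGCTACCAAGAGAATGGAGAGTCCGCAGAAGAACATTACGTTGGCTGGTATTAGAGCATTCTACAGACCGGAGCAA-3'

Complement each base (A↔T, G↔C): AACGAGGCCAGACATCTTACGAGATTATGGTCGGTTGCATTACAAGAAGACGCCTGAGAGGTAAGAGAACCATCGCGCATATCGGCCTT. Then reverse.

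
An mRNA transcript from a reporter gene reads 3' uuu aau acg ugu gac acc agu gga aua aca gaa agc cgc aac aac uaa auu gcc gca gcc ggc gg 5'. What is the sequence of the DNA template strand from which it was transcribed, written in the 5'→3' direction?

5'-AAATTATGCACACTGTGGTCACCTTATTGTCTTTCGGCGTTGTTGATTTAACGGCGTCGGCCGCC-3'

Written 5'→3' the mRNA is GGCGGCCGACGCCGUUAAAUCAACAACGCCGAAAGACAAUAAGGUGACCACAGUGUGCAUAAUUU, so the coding DNA strand is GGCGGCCGACGCCGTTAAATCAACAACGCCGAAAGACAATAAGGTGACCACAGTGTGCATAATTT. The template is its reverse complement.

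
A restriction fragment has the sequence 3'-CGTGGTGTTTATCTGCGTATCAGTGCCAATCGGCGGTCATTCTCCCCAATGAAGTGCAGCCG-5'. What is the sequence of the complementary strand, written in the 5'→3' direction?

5'-GCACCACAAATAGACGCATAGTCACGGTTAGCCGCCAGTAAGAGGGGTTACTTCACGTCGGC-3'

The strand is given 3'→5', so its complement runs 5'→3' in the same left-to-right order: pair each base A↔T, G↔C.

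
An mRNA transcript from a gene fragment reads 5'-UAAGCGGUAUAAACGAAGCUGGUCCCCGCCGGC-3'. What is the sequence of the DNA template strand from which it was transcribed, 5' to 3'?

5′-GCCGGCGGGGACCAGCTTCGTTTATACCGCTTA-3′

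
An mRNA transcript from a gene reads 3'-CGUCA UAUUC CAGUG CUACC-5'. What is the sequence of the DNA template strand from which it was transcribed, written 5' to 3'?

5'-GCAGTATAAGGTCACGATGG-3'

Written 5'→3' the mRNA is CCAUCGUGACCUUAUACUGC, so the coding DNA strand is CCATCGTGACCTTATACTGC. The template is its reverse complement.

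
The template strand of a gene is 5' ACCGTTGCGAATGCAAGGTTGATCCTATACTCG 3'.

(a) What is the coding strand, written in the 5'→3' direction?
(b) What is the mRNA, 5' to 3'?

(a) The coding strand is the reverse complement of the template: complement TGGCAACGCTTACGTTCCAACTAGGATATGAGC, then reverse.
(b) mRNA has the coding-strand sequence with T→U.

(a) 5'-CGAGTATAGGATCAACCTTGCATTCGCAACGGT-3'
(b) 5'-CGAGUAUAGGAUCAACCUUGCAUUCGCAACGGU-3'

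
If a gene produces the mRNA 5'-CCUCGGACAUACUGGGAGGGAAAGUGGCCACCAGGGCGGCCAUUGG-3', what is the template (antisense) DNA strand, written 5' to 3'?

5'-CCAATGGCCGCCCTGGTGGCCACTTTCCCTCCCAGTATGTCCGAGG-3'

Replace U with T to get the coding DNA strand: CCTCGGACATACTGGGAGGGAAAGTGGCCACCAGGGCGGCCATTGG. The template strand is its reverse complement (complement GGAGCCTGTATGACCCTCCCTTTCACCGGTGGTCCCGCCGGTAACC, then reverse).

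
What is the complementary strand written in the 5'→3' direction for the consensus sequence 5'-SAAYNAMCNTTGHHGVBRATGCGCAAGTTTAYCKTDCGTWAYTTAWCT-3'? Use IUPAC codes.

5'-AGWTAARTWACGHAMGRTAAACTTGCGCATYVBCDDCAANGKTNRTTS-3'

Standard pairs A↔T, G↔C; ambiguity codes pair R↔Y, M↔K, W↔W, S↔S, B↔V, D↔H, N↔N. Complement (STTRNTKGNAACDDCBVYTACGCGTTCAAATRGMAHGCAWTRAATWGA), then reverse for 5'→3'.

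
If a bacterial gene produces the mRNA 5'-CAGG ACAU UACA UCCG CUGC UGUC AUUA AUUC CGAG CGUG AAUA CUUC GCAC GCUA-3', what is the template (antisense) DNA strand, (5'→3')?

5'-TAGCGTGCGAAGTATTCACGCTCGGAATTAATGACAGCAGCGGATGTAATGTCCTG-3'

Replace U with T to get the coding DNA strand: CAGGACATTACATCCGCTGCTGTCATTAATTCCGAGCGTGAATACTTCGCACGCTA. The template strand is its reverse complement (complement GTCCTGTAATGTAGGCGACGACAGTAATTAAGGCTCGCACTTATGAAGCGTGCGAT, then reverse).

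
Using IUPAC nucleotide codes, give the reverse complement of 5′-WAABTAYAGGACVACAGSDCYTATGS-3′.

Standard pairs A↔T, G↔C; ambiguity codes pair Y↔R, W↔W, S↔S, B↔V, D↔H. Complement (WTTVATRTCCTGBTGTCSHGRATACS), then reverse for 5'→3'.

5'-SCATARGHSCTGTBGTCCTRTAVTTW-3'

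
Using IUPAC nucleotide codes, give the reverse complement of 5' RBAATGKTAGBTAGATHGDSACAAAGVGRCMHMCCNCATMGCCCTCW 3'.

5′-WGAGGGCKATGNGGKDKGYCBCTTTGTSHCDATCTAVCTAMCATTVY-3′

Standard pairs A↔T, G↔C; ambiguity codes pair R↔Y, M↔K, W↔W, S↔S, B↔V, D↔H, N↔N. Complement (YVTTACMATCVATCTADCHSTGTTTCBCYGKDKGGNGTAKCGGGAGW), then reverse for 5'→3'.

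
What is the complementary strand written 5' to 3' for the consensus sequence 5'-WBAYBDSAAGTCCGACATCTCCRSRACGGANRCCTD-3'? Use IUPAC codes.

5'-HAGGYNTCCGTYSYGGAGATGTCGGACTTSHVRTVW-3'

Standard pairs A↔T, G↔C; ambiguity codes pair R↔Y, W↔W, S↔S, B↔V, D↔H, N↔N. Complement (WVTRVHSTTCAGGCTGTAGAGGYSYTGCCTNYGGAH), then reverse for 5'→3'.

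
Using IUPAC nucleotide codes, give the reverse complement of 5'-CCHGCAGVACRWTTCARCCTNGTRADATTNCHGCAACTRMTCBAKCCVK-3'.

Standard pairs A↔T, G↔C; ambiguity codes pair R↔Y, M↔K, W↔W, B↔V, D↔H, N↔N. Complement (GGDCGTCBTGYWAAGTYGGANCAYTHTAANGDCGTTGAYKAGVTMGGBM), then reverse for 5'→3'.

5'-MBGGMTVGAKYAGTTGCDGNAATHTYACNAGGYTGAAWYGTBCTGCDGG-3'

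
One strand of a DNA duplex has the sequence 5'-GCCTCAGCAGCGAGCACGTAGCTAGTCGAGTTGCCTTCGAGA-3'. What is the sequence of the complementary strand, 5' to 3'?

The complement of GCCTCAGCAGCGAGCACGTAGCTAGTCGAGTTGCCTTCGAGA is CGGAGTCGTCGCTCGTGCATCGATCAGCTCAACGGAAGCTCT (A↔T, G↔C). DNA strands are antiparallel, so the complementary strand runs 3'→5'; reversing gives the 5'→3' form.

5′-TCTCGAAGGCAACTCGACTAGCTACGTGCTCGCTGCTGAGGC-3′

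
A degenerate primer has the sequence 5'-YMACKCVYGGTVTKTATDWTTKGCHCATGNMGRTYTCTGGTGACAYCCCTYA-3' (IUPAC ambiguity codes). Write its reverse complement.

5'-TRAGGGRTGTCACCAGARAYCKNCATGDGCMAAWHATAMABACCRBGMGTKR-3'

Standard pairs A↔T, G↔C; ambiguity codes pair R↔Y, M↔K, W↔W, D↔H, V↔B, N↔N. Complement (RKTGMGBRCCABAMATAHWAAMCGDGTACNKCYARAGACCACTGTRGGGART), then reverse for 5'→3'.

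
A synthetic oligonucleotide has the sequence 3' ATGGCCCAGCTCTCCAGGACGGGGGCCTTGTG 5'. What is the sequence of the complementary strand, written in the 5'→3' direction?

The strand is given 3'→5', so its complement runs 5'→3' in the same left-to-right order: pair each base A↔T, G↔C.

5'-TACCGGGTCGAGAGGTCCTGCCCCCGGAACAC-3'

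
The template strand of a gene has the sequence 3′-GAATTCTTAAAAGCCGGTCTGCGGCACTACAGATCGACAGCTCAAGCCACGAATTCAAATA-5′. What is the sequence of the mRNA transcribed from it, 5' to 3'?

Reading the template 3'→5' as shown, RNA polymerase pairs each base (A→U, T→A, G↔C) to build mRNA 5'→3' directly.

5'-CUUAAGAAUUUUCGGCCAGACGCCGUGAUGUCUAGCUGUCGAGUUCGGUGCUUAAGUUUAU-3'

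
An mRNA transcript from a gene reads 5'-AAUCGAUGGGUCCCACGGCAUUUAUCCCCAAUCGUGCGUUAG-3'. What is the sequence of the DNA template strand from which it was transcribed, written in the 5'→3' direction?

Replace U with T to get the coding DNA strand: AATCGATGGGTCCCACGGCATTTATCCCCAATCGTGCGTTAG. The template strand is its reverse complement (complement TTAGCTACCCAGGGTGCCGTAAATAGGGGTTAGCACGCAATC, then reverse).

5'-CTAACGCACGATTGGGGATAAATGCCGTGGGACCCATCGATT-3'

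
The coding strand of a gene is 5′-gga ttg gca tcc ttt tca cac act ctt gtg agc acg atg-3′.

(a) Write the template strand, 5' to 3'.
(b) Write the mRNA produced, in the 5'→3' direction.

(a) 5'-CATCGTGCTCACAAGAGTGTGTGAAAAGGATGCCAATCC-3'
(b) 5'-GGAUUGGCAUCCUUUUCACACACUCUUGUGAGCACGAUG-3'

(a) The template strand is the reverse complement of the coding strand: complement CCTAACCGTAGGAAAAGTGTGTGAGAACACTCGTGCTAC, then reverse.
(b) mRNA matches the coding strand with T→U.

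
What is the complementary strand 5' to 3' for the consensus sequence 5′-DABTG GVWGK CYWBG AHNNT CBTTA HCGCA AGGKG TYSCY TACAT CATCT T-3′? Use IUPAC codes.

Standard pairs A↔T, G↔C; ambiguity codes pair Y↔R, K↔M, W↔W, S↔S, B↔V, D↔H, N↔N. Complement (HTVACCBWCMGRWVCTDNNAGVAATDGCGTTCCMCARSGRATGTAGTAGAA), then reverse for 5'→3'.

5'-AAGATGATGTARGSRACMCCTTGCGDTAAVGANNDTCVWRGMCWBCCAVTH-3'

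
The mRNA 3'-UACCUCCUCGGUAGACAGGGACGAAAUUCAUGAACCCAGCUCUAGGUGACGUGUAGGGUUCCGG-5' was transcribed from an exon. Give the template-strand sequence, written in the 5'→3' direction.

Written 5'→3' the mRNA is GGCCUUGGGAUGUGCAGUGGAUCUCGACCCAAGUACUUAAAGCAGGGACAGAUGGCUCCUCCAU, so the coding DNA strand is GGCCTTGGGATGTGCAGTGGATCTCGACCCAAGTACTTAAAGCAGGGACAGATGGCTCCTCCAT. The template is its reverse complement.

5'-ATGGAGGAGCCATCTGTCCCTGCTTTAAGTACTTGGGTCGAGATCCACTGCACATCCCAAGGCC-3'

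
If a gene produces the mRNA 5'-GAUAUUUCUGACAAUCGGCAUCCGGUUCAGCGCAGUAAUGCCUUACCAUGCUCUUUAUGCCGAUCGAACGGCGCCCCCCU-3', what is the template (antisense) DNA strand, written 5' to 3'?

Replace U with T to get the coding DNA strand: GATATTTCTGACAATCGGCATCCGGTTCAGCGCAGTAATGCCTTACCATGCTCTTTATGCCGATCGAACGGCGCCCCCCT. The template strand is its reverse complement (complement CTATAAAGACTGTTAGCCGTAGGCCAAGTCGCGTCATTACGGAATGGTACGAGAAATACGGCTAGCTTGCCGCGGGGGGA, then reverse).

5'-AGGGGGGCGCCGTTCGATCGGCATAAAGAGCATGGTAAGGCATTACTGCGCTGAACCGGATGCCGATTGTCAGAAATATC-3'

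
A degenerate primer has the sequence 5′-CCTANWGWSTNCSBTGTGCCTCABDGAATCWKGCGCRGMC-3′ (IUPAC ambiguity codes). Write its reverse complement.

5'-GKCYGCGCMWGATTCHVTGAGGCACAVSGNASWCWNTAGG-3'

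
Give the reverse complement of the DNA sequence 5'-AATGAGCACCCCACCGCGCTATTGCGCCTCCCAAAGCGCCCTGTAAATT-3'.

Reading the sequence 3'→5' and pairing each base (A↔T, G↔C) gives the reverse complement directly.

5'-AATTTACAGGGCGCTTTGGGAGGCGCAATAGCGCGGTGGGGTGCTCATT-3'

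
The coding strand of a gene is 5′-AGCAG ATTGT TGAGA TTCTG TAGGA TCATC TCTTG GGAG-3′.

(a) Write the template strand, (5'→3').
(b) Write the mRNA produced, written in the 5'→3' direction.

(a) The template strand is the reverse complement of the coding strand: complement TCGTCTAACAACTCTAAGACATCCTAGTAGAGAACCCTC, then reverse.
(b) mRNA matches the coding strand with T→U.

(a) 5'-CTCCCAAGAGATGATCCTACAGAATCTCAACAATCTGCT-3'
(b) 5'-AGCAGAUUGUUGAGAUUCUGUAGGAUCAUCUCUUGGGAG-3'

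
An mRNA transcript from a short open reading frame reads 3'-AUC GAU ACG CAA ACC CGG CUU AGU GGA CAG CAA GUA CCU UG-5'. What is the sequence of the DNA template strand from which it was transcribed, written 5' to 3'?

5'-TAGCTATGCGTTTGGGCCGAATCACCTGTCGTTCATGGAAC-3'

Written 5'→3' the mRNA is GUUCCAUGAACGACAGGUGAUUCGGCCCAAACGCAUAGCUA, so the coding DNA strand is GTTCCATGAACGACAGGTGATTCGGCCCAAACGCATAGCTA. The template is its reverse complement.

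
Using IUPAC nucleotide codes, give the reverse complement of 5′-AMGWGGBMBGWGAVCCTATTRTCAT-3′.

5'-ATGAYAATAGGBTCWCVKVCCWCKT-3'

Standard pairs A↔T, G↔C; ambiguity codes pair R↔Y, M↔K, W↔W, B↔V. Complement (TKCWCCVKVCWCTBGGATAAYAGTA), then reverse for 5'→3'.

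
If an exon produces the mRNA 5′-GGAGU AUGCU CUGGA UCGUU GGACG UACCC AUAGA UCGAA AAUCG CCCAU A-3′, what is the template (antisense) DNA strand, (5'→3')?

5'-TATGGGCGATTTTCGATCTATGGGTACGTCCAACGATCCAGAGCATACTCC-3'

Replace U with T to get the coding DNA strand: GGAGTATGCTCTGGATCGTTGGACGTACCCATAGATCGAAAATCGCCCATA. The template strand is its reverse complement (complement CCTCATACGAGACCTAGCAACCTGCATGGGTATCTAGCTTTTAGCGGGTAT, then reverse).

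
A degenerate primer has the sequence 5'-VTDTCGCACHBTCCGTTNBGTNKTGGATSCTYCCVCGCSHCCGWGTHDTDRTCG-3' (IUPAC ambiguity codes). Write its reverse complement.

5'-CGAYHAHDACWCGGDSGCGBGGRAGSATCCAMNACVNAACGGAVDGTGCGAHAB-3'

Standard pairs A↔T, G↔C; ambiguity codes pair R↔Y, K↔M, W↔W, S↔S, B↔V, D↔H, N↔N. Complement (BAHAGCGTGDVAGGCAANVCANMACCTASGARGGBGCGSDGGCWCADHAHYAGC), then reverse for 5'→3'.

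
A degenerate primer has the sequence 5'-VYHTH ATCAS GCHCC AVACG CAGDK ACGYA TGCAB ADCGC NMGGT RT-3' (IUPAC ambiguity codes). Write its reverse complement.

5'-AYACCKNGCGHTVTGCATRCGTMHCTGCGTBTGGDGCSTGATDADRB-3'

Standard pairs A↔T, G↔C; ambiguity codes pair R↔Y, M↔K, S↔S, B↔V, D↔H, N↔N. Complement (BRDADTAGTSCGDGGTBTGCGTCHMTGCRTACGTVTHGCGNKCCAYA), then reverse for 5'→3'.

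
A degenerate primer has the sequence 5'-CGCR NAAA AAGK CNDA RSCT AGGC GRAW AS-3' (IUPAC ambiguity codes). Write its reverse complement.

Standard pairs A↔T, G↔C; ambiguity codes pair R↔Y, K↔M, W↔W, S↔S, D↔H, N↔N. Complement (GCGYNTTTTTCMGNHTYSGATCCGCYTWTS), then reverse for 5'→3'.

5'-STWTYCGCCTAGSYTHNGMCTTTTTNYGCG-3'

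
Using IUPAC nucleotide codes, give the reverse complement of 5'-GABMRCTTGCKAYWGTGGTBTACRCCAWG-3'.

5'-CWTGGYGTAVACCACWRTMGCAAGYKVTC-3'

Standard pairs A↔T, G↔C; ambiguity codes pair R↔Y, M↔K, W↔W, B↔V. Complement (CTVKYGAACGMTRWCACCAVATGYGGTWC), then reverse for 5'→3'.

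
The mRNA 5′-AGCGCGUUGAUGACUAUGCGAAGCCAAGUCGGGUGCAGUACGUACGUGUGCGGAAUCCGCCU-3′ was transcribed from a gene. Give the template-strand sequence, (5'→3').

Replace U with T to get the coding DNA strand: AGCGCGTTGATGACTATGCGAAGCCAAGTCGGGTGCAGTACGTACGTGTGCGGAATCCGCCT. The template strand is its reverse complement (complement TCGCGCAACTACTGATACGCTTCGGTTCAGCCCACGTCATGCATGCACACGCCTTAGGCGGA, then reverse).

5'-AGGCGGATTCCGCACACGTACGTACTGCACCCGACTTGGCTTCGCATAGTCATCAACGCGCT-3'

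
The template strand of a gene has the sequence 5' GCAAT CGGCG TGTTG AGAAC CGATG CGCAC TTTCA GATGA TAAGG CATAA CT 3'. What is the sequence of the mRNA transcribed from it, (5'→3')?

5′-AGUUAUGCCUUAUCAUCUGAAAGUGCGCAUCGGUUCUCAACACGCCGAUUGC-3′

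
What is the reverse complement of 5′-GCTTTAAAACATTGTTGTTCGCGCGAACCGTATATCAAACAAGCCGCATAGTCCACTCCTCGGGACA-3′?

5'-TGTCCCGAGGAGTGGACTATGCGGCTTGTTTGATATACGGTTCGCGCGAACAACAATGTTTTAAAGC-3'

Complement each base (A↔T, G↔C): CGAAATTTTGTAACAACAAGCGCGCTTGGCATATAGTTTGTTCGGCGTATCAGGTGAGGAGCCCTGT. Then reverse.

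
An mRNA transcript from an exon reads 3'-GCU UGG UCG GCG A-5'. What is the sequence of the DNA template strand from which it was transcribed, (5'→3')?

5'-CGAACCAGCCGCT-3'

Written 5'→3' the mRNA is AGCGGCUGGUUCG, so the coding DNA strand is AGCGGCTGGTTCG. The template is its reverse complement.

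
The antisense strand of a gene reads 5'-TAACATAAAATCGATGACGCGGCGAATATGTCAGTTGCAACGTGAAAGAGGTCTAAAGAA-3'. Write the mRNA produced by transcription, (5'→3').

5'-UUCUUUAGACCUCUUUCACGUUGCAACUGACAUAUUCGCCGCGUCAUCGAUUUUAUGUUA-3'

RNA polymerase reads the template 3'→5' and synthesizes mRNA 5'→3' by base-pairing (A→U, T→A, G↔C). The complement of the template is ATTGTATTTTAGCTACTGCGCCGCTTATACAGTCAACGTTGCACTTTCTCCAGATTTCTT; antiparallel, so 5'→3' the coding strand is TTCTTTAGACCTCTTTCACGTTGCAACTGACATATTCGCCGCGTCATCGATTTTATGTTA. Replace T with U for the mRNA.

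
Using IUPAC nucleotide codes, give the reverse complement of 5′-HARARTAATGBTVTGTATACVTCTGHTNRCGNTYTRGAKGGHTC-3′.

5'-GADCCMTCYARANCGYNADCAGABGTATACABAVCATTAYTYTD-3'

Standard pairs A↔T, G↔C; ambiguity codes pair R↔Y, K↔M, B↔V, H↔D, N↔N. Complement (DTYTYATTACVABACATATGBAGACDANYGCNARAYCTMCCDAG), then reverse for 5'→3'.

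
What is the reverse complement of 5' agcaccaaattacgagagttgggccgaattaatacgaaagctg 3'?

5'-CAGCTTTCGTATTAATTCGGCCCAACTCTCGTAATTTGGTGCT-3'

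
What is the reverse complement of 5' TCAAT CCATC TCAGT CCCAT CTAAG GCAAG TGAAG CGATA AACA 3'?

5'-TGTTTATCGCTTCACTTGCCTTAGATGGGACTGAGATGGATTGA-3'

Reading the sequence 3'→5' and pairing each base (A↔T, G↔C) gives the reverse complement directly.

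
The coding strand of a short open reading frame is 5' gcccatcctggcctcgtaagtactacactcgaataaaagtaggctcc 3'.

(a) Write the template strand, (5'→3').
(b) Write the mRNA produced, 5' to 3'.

(a) 5'-GGAGCCTACTTTTATTCGAGTGTAGTACTTACGAGGCCAGGATGGGC-3'
(b) 5'-GCCCAUCCUGGCCUCGUAAGUACUACACUCGAAUAAAAGUAGGCUCC-3'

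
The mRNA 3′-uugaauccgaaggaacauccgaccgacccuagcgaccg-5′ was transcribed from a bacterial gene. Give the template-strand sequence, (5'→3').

5'-AACTTAGGCTTCCTTGTAGGCTGGCTGGGATCGCTGGC-3'

Written 5'→3' the mRNA is GCCAGCGAUCCCAGCCAGCCUACAAGGAAGCCUAAGUU, so the coding DNA strand is GCCAGCGATCCCAGCCAGCCTACAAGGAAGCCTAAGTT. The template is its reverse complement.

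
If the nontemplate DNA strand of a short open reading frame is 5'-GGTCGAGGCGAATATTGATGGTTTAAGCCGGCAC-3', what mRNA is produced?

5'-GGUCGAGGCGAAUAUUGAUGGUUUAAGCCGGCAC-3'

mRNA has the coding-strand sequence with U in place of T.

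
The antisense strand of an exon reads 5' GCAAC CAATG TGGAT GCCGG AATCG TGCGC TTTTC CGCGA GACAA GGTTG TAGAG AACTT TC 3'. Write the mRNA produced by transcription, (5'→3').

RNA polymerase reads the template 3'→5' and synthesizes mRNA 5'→3' by base-pairing (A→U, T→A, G↔C). The complement of the template is CGTTGGTTACACCTACGGCCTTAGCACGCGAAAAGGCGCTCTGTTCCAACATCTCTTGAAAG; antiparallel, so 5'→3' the coding strand is GAAAGTTCTCTACAACCTTGTCTCGCGGAAAAGCGCACGATTCCGGCATCCACATTGGTTGC. Replace T with U for the mRNA.

5'-GAAAGUUCUCUACAACCUUGUCUCGCGGAAAAGCGCACGAUUCCGGCAUCCACAUUGGUUGC-3'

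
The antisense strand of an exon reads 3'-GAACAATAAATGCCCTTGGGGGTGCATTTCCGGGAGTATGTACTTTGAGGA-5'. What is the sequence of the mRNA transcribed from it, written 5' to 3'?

5'-CUUGUUAUUUACGGGAACCCCCACGUAAAGGCCCUCAUACAUGAAACUCCU-3'

Reading the template 3'→5' as shown, RNA polymerase pairs each base (A→U, T→A, G↔C) to build mRNA 5'→3' directly.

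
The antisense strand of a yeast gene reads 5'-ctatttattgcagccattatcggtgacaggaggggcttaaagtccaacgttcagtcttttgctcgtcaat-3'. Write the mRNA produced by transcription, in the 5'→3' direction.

5'-AUUGACGAGCAAAAGACUGAACGUUGGACUUUAAGCCCCUCCUGUCACCGAUAAUGGCUGCAAUAAAUAG-3'

RNA polymerase reads the template 3'→5' and synthesizes mRNA 5'→3' by base-pairing (A→U, T→A, G↔C). The complement of the template is GATAAATAACGTCGGTAATAGCCACTGTCCTCCCCGAATTTCAGGTTGCAAGTCAGAAAACGAGCAGTTA; antiparallel, so 5'→3' the coding strand is ATTGACGAGCAAAAGACTGAACGTTGGACTTTAAGCCCCTCCTGTCACCGATAATGGCTGCAATAAATAG. Replace T with U for the mRNA.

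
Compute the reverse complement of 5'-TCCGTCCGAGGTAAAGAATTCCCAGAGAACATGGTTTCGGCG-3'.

Reading the sequence 3'→5' and pairing each base (A↔T, G↔C) gives the reverse complement directly.

5'-CGCCGAAACCATGTTCTCTGGGAATTCTTTACCTCGGACGGA-3'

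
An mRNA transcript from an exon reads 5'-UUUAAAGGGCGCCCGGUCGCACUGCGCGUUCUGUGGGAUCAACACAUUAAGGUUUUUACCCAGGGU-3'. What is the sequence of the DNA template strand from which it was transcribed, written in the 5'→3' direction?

5′-ACCCTGGGTAAAAACCTTAATGTGTTGATCCCACAGAACGCGCAGTGCGACCGGGCGCCCTTTAAA-3′

Replace U with T to get the coding DNA strand: TTTAAAGGGCGCCCGGTCGCACTGCGCGTTCTGTGGGATCAACACATTAAGGTTTTTACCCAGGGT. The template strand is its reverse complement (complement AAATTTCCCGCGGGCCAGCGTGACGCGCAAGACACCCTAGTTGTGTAATTCCAAAAATGGGTCCCA, then reverse).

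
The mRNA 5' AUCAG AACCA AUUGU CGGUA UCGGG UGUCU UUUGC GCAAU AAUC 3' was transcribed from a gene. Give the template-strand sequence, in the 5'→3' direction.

5'-GATTATTGCGCAAAAGACACCCGATACCGACAATTGGTTCTGAT-3'

Replace U with T to get the coding DNA strand: ATCAGAACCAATTGTCGGTATCGGGTGTCTTTTGCGCAATAATC. The template strand is its reverse complement (complement TAGTCTTGGTTAACAGCCATAGCCCACAGAAAACGCGTTATTAG, then reverse).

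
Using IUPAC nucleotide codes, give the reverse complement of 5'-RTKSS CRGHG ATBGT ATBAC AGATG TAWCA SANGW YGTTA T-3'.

Standard pairs A↔T, G↔C; ambiguity codes pair R↔Y, K↔M, W↔W, S↔S, B↔V, H↔D, N↔N. Complement (YAMSSGYCDCTAVCATAVTGTCTACATWGTSTNCWRCAATA), then reverse for 5'→3'.

5'-ATAACRWCNTSTGWTACATCTGTVATACVATCDCYGSSMAY-3'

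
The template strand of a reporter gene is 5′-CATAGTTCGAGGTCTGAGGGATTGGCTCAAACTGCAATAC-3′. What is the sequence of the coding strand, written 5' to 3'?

5'-GTATTGCAGTTTGAGCCAATCCCTCAGACCTCGAACTATG-3'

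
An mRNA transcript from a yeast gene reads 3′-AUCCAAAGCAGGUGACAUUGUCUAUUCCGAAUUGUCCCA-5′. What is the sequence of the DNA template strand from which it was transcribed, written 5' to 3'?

5'-TAGGTTTCGTCCACTGTAACAGATAAGGCTTAACAGGGT-3'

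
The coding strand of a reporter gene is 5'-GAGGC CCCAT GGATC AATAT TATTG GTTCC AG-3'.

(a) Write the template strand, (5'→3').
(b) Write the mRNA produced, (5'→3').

(a) The template strand is the reverse complement of the coding strand: complement CTCCGGGGTACCTAGTTATAATAACCAAGGTC, then reverse.
(b) mRNA matches the coding strand with T→U.

(a) 5'-CTGGAACCAATAATATTGATCCATGGGGCCTC-3'
(b) 5′-GAGGCCCCAUGGAUCAAUAUUAUUGGUUCCAG-3′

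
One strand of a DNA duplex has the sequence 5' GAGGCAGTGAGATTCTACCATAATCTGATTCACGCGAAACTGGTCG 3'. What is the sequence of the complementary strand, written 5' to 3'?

Pairing A↔T and G↔C gives CTCCGTCACTCTAAGATGGTATTAGACTAAGTGCGCTTTGACCAGC, running 3'→5'. Reverse for the 5'→3' convention.

5'-CGACCAGTTTCGCGTGAATCAGATTATGGTAGAATCTCACTGCCTC-3'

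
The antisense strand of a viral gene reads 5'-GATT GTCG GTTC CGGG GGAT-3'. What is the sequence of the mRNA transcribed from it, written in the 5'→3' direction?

5'-AUCCCCCGGAACCGACAAUC-3'

RNA polymerase reads the template 3'→5' and synthesizes mRNA 5'→3' by base-pairing (A→U, T→A, G↔C). The complement of the template is CTAACAGCCAAGGCCCCCTA; antiparallel, so 5'→3' the coding strand is ATCCCCCGGAACCGACAATC. Replace T with U for the mRNA.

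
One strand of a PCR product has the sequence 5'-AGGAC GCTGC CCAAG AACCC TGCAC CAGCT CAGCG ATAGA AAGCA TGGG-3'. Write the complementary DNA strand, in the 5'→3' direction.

5'-CCCATGCTTTCTATCGCTGAGCTGGTGCAGGGTTCTTGGGCAGCGTCCT-3'

Pairing A↔T and G↔C gives TCCTGCGACGGGTTCTTGGGACGTGGTCGAGTCGCTATCTTTCGTACCC, running 3'→5'. Reverse for the 5'→3' convention.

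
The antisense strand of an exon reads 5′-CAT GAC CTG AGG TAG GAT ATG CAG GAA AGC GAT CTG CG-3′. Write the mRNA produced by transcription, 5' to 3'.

5'-CGCAGAUCGCUUUCCUGCAUAUCCUACCUCAGGUCAUG-3'

RNA polymerase reads the template 3'→5' and synthesizes mRNA 5'→3' by base-pairing (A→U, T→A, G↔C). The complement of the template is GTACTGGACTCCATCCTATACGTCCTTTCGCTAGACGC; antiparallel, so 5'→3' the coding strand is CGCAGATCGCTTTCCTGCATATCCTACCTCAGGTCATG. Replace T with U for the mRNA.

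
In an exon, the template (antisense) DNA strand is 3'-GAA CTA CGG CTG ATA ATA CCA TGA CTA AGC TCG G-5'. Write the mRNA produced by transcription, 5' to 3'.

Reading the template 3'→5' as shown, RNA polymerase pairs each base (A→U, T→A, G↔C) to build mRNA 5'→3' directly.

5'-CUUGAUGCCGACUAUUAUGGUACUGAUUCGAGCC-3'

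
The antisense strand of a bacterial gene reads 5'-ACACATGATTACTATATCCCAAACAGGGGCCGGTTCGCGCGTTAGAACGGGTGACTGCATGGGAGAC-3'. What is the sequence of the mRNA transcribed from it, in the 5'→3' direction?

RNA polymerase reads the template 3'→5' and synthesizes mRNA 5'→3' by base-pairing (A→U, T→A, G↔C). The complement of the template is TGTGTACTAATGATATAGGGTTTGTCCCCGGCCAAGCGCGCAATCTTGCCCACTGACGTACCCTCTG; antiparallel, so 5'→3' the coding strand is GTCTCCCATGCAGTCACCCGTTCTAACGCGCGAACCGGCCCCTGTTTGGGATATAGTAATCATGTGT. Replace T with U for the mRNA.

5'-GUCUCCCAUGCAGUCACCCGUUCUAACGCGCGAACCGGCCCCUGUUUGGGAUAUAGUAAUCAUGUGU-3'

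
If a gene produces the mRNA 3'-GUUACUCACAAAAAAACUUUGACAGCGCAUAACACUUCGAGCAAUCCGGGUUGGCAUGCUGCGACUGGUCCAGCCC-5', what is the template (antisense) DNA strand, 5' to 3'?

Written 5'→3' the mRNA is CCCGACCUGGUCAGCGUCGUACGGUUGGGCCUAACGAGCUUCACAAUACGCGACAGUUUCAAAAAAACACUCAUUG, so the coding DNA strand is CCCGACCTGGTCAGCGTCGTACGGTTGGGCCTAACGAGCTTCACAATACGCGACAGTTTCAAAAAAACACTCATTG. The template is its reverse complement.

5'-CAATGAGTGTTTTTTTGAAACTGTCGCGTATTGTGAAGCTCGTTAGGCCCAACCGTACGACGCTGACCAGGTCGGG-3'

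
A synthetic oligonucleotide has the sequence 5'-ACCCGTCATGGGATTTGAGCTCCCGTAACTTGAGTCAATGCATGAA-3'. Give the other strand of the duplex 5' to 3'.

5'-TTCATGCATTGACTCAAGTTACGGGAGCTCAAATCCCATGACGGGT-3'

The complement of ACCCGTCATGGGATTTGAGCTCCCGTAACTTGAGTCAATGCATGAA is TGGGCAGTACCCTAAACTCGAGGGCATTGAACTCAGTTACGTACTT (A↔T, G↔C). DNA strands are antiparallel, so the complementary strand runs 3'→5'; reversing gives the 5'→3' form.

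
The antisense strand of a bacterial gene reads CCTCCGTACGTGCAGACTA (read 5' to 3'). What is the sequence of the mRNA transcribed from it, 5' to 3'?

5'-UAGUCUGCACGUACGGAGG-3'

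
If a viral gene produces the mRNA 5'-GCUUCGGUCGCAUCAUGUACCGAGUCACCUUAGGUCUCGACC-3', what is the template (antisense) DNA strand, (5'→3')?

5'-GGTCGAGACCTAAGGTGACTCGGTACATGATGCGACCGAAGC-3'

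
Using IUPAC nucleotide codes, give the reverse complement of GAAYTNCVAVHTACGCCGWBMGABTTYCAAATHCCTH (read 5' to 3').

5'-DAGGDATTTGRAAVTCKVWCGGCGTADBTBGNARTTC-3'

Standard pairs A↔T, G↔C; ambiguity codes pair Y↔R, M↔K, W↔W, B↔V, H↔D, N↔N. Complement (CTTRANGBTBDATGCGGCWVKCTVAARGTTTADGGAD), then reverse for 5'→3'.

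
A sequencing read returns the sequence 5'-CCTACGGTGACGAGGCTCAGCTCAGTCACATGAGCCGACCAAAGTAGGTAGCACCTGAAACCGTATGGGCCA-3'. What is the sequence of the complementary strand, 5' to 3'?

Pairing A↔T and G↔C gives GGATGCCACTGCTCCGAGTCGAGTCAGTGTACTCGGCTGGTTTCATCCATCGTGGACTTTGGCATACCCGGT, running 3'→5'. Reverse for the 5'→3' convention.

5'-TGGCCCATACGGTTTCAGGTGCTACCTACTTTGGTCGGCTCATGTGACTGAGCTGAGCCTCGTCACCGTAGG-3'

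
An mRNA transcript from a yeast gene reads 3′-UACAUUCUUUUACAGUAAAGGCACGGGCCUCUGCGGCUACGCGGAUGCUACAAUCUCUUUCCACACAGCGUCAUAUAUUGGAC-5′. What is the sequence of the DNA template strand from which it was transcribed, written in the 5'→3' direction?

Written 5'→3' the mRNA is CAGGUUAUAUACUGCGACACACCUUUCUCUAACAUCGUAGGCGCAUCGGCGUCUCCGGGCACGGAAAUGACAUUUUCUUACAU, so the coding DNA strand is CAGGTTATATACTGCGACACACCTTTCTCTAACATCGTAGGCGCATCGGCGTCTCCGGGCACGGAAATGACATTTTCTTACAT. The template is its reverse complement.

5′-ATGTAAGAAAATGTCATTTCCGTGCCCGGAGACGCCGATGCGCCTACGATGTTAGAGAAAGGTGTGTCGCAGTATATAACCTG-3′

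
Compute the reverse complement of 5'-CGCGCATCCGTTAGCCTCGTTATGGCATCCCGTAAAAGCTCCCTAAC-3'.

5′-GTTAGGGAGCTTTTACGGGATGCCATAACGAGGCTAACGGATGCGCG-3′

Reading the sequence 3'→5' and pairing each base (A↔T, G↔C) gives the reverse complement directly.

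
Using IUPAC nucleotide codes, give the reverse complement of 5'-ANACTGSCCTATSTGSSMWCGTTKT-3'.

5′-AMAACGWKSSCASATAGGSCAGTNT-3′

Standard pairs A↔T, G↔C; ambiguity codes pair M↔K, W↔W, S↔S, N↔N. Complement (TNTGACSGGATASACSSKWGCAAMA), then reverse for 5'→3'.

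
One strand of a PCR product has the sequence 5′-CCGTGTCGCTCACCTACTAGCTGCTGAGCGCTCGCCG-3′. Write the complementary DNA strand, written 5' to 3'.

The complement of CCGTGTCGCTCACCTACTAGCTGCTGAGCGCTCGCCG is GGCACAGCGAGTGGATGATCGACGACTCGCGAGCGGC (A↔T, G↔C). DNA strands are antiparallel, so the complementary strand runs 3'→5'; reversing gives the 5'→3' form.

5'-CGGCGAGCGCTCAGCAGCTAGTAGGTGAGCGACACGG-3'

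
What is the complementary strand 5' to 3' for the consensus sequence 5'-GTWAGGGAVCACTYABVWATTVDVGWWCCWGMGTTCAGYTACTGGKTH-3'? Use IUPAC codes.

Standard pairs A↔T, G↔C; ambiguity codes pair Y↔R, M↔K, W↔W, B↔V, D↔H. Complement (CAWTCCCTBGTGARTVBWTAABHBCWWGGWCKCAAGTCRATGACCMAD), then reverse for 5'→3'.

5'-DAMCCAGTARCTGAACKCWGGWWCBHBAATWBVTRAGTGBTCCCTWAC-3'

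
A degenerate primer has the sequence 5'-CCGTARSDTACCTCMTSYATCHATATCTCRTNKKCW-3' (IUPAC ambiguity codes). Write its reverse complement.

5'-WGMMNAYGAGATATDGATRSAKGAGGTAHSYTACGG-3'

Standard pairs A↔T, G↔C; ambiguity codes pair R↔Y, M↔K, W↔W, S↔S, D↔H, N↔N. Complement (GGCATYSHATGGAGKASRTAGDTATAGAGYANMMGW), then reverse for 5'→3'.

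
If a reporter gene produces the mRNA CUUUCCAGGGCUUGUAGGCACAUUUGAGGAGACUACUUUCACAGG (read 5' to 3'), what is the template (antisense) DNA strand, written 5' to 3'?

Replace U with T to get the coding DNA strand: CTTTCCAGGGCTTGTAGGCACATTTGAGGAGACTACTTTCACAGG. The template strand is its reverse complement (complement GAAAGGTCCCGAACATCCGTGTAAACTCCTCTGATGAAAGTGTCC, then reverse).

5'-CCTGTGAAAGTAGTCTCCTCAAATGTGCCTACAAGCCCTGGAAAG-3'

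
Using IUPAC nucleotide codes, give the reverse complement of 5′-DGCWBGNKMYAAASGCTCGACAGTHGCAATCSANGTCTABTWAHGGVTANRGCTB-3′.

5'-VAGCYNTABCCDTWAVTAGACNTSGATTGCDACTGTCGAGCSTTTRKMNCVWGCH-3'

Standard pairs A↔T, G↔C; ambiguity codes pair R↔Y, M↔K, W↔W, S↔S, B↔V, D↔H, N↔N. Complement (HCGWVCNMKRTTTSCGAGCTGTCADCGTTAGSTNCAGATVAWTDCCBATNYCGAV), then reverse for 5'→3'.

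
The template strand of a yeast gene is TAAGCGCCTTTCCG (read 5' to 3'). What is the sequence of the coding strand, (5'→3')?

5'-CGGAAAGGCGCTTA-3'

The coding strand is complementary and antiparallel to the template: take the complement (A↔T, G↔C) and reverse.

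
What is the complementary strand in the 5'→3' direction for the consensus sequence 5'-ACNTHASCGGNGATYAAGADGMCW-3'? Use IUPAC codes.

5'-WGKCHTCTTRATCNCCGSTDANGT-3'

Standard pairs A↔T, G↔C; ambiguity codes pair Y↔R, M↔K, W↔W, S↔S, D↔H, N↔N. Complement (TGNADTSGCCNCTARTTCTHCKGW), then reverse for 5'→3'.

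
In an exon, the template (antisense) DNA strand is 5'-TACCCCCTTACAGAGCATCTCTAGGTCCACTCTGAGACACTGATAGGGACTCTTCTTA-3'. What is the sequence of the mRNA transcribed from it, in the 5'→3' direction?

The mRNA has the sequence of the coding strand (reverse complement of the template) with T→U. Reverse complement of TACCCCCTTACAGAGCATCTCTAGGTCCACTCTGAGACACTGATAGGGACTCTTCTTA is TAAGAAGAGTCCCTATCAGTGTCTCAGAGTGGACCTAGAGATGCTCTGTAAGGGGGTA; then T→U.

5'-UAAGAAGAGUCCCUAUCAGUGUCUCAGAGUGGACCUAGAGAUGCUCUGUAAGGGGGUA-3'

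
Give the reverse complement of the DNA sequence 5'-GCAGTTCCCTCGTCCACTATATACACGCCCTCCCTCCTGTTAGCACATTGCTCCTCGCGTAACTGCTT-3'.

Reading the sequence 3'→5' and pairing each base (A↔T, G↔C) gives the reverse complement directly.

5'-AAGCAGTTACGCGAGGAGCAATGTGCTAACAGGAGGGAGGGCGTGTATATAGTGGACGAGGGAACTGC-3'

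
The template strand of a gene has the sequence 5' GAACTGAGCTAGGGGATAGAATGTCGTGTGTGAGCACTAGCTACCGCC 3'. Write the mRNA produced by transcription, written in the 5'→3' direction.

5'-GGCGGUAGCUAGUGCUCACACACGACAUUCUAUCCCCUAGCUCAGUUC-3'

RNA polymerase reads the template 3'→5' and synthesizes mRNA 5'→3' by base-pairing (A→U, T→A, G↔C). The complement of the template is CTTGACTCGATCCCCTATCTTACAGCACACACTCGTGATCGATGGCGG; antiparallel, so 5'→3' the coding strand is GGCGGTAGCTAGTGCTCACACACGACATTCTATCCCCTAGCTCAGTTC. Replace T with U for the mRNA.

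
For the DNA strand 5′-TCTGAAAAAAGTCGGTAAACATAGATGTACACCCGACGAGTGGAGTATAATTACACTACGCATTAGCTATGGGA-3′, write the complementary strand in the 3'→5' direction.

3'-AGACTTTTTTCAGCCATTTGTATCTACATGTGGGCTGCTCACCTCATATTAATGTGATGCGTAATCGATACCCT-5'

Base-pairing A↔T, G↔C gives the complement. The complementary strand is antiparallel, so paired with a 5'→3' strand it runs 3'→5'.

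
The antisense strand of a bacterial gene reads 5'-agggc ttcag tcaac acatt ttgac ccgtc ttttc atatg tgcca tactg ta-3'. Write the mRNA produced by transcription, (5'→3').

5′-UACAGUAUGGCACAUAUGAAAAGACGGGUCAAAAUGUGUUGACUGAAGCCCU-3′

The mRNA has the sequence of the coding strand (reverse complement of the template) with T→U. Reverse complement of AGGGCTTCAGTCAACACATTTTGACCCGTCTTTTCATATGTGCCATACTGTA is TACAGTATGGCACATATGAAAAGACGGGTCAAAATGTGTTGACTGAAGCCCT; then T→U.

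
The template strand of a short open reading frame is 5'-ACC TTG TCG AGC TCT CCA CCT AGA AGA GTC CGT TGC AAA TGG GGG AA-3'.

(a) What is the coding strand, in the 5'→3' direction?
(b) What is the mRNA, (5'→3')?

(a) 5'-TTCCCCCATTTGCAACGGACTCTTCTAGGTGGAGAGCTCGACAAGGT-3'
(b) 5'-UUCCCCCAUUUGCAACGGACUCUUCUAGGUGGAGAGCUCGACAAGGU-3'

(a) The coding strand is the reverse complement of the template: complement TGGAACAGCTCGAGAGGTGGATCTTCTCAGGCAACGTTTACCCCCTT, then reverse.
(b) mRNA has the coding-strand sequence with T→U.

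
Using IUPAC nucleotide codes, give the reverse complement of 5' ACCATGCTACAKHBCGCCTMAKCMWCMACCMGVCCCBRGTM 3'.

Standard pairs A↔T, G↔C; ambiguity codes pair R↔Y, M↔K, W↔W, B↔V, H↔D. Complement (TGGTACGATGTMDVGCGGAKTMGKWGKTGGKCBGGGVYCAK), then reverse for 5'→3'.

5′-KACYVGGGBCKGGTKGWKGMTKAGGCGVDMTGTAGCATGGT-3′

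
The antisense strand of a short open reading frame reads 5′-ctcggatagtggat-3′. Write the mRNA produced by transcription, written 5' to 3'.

RNA polymerase reads the template 3'→5' and synthesizes mRNA 5'→3' by base-pairing (A→U, T→A, G↔C). The complement of the template is GAGCCTATCACCTA; antiparallel, so 5'→3' the coding strand is ATCCACTATCCGAG. Replace T with U for the mRNA.

5'-AUCCACUAUCCGAG-3'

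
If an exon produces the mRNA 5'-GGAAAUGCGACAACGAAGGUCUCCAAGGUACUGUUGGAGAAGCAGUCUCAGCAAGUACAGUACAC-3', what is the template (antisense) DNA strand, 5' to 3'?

5'-GTGTACTGTACTTGCTGAGACTGCTTCTCCAACAGTACCTTGGAGACCTTCGTTGTCGCATTTCC-3'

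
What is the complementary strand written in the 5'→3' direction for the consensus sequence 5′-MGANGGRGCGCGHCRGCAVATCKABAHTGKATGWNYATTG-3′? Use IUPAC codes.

5'-CAATRNWCATMCADTVTMGATBTGCYGDCGCGCYCCNTCK-3'

Standard pairs A↔T, G↔C; ambiguity codes pair R↔Y, M↔K, W↔W, B↔V, H↔D, N↔N. Complement (KCTNCCYCGCGCDGYCGTBTAGMTVTDACMTACWNRTAAC), then reverse for 5'→3'.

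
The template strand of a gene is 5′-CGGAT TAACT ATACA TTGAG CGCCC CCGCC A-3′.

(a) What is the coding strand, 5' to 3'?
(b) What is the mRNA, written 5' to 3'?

(a) 5'-TGGCGGGGGCGCTCAATGTATAGTTAATCCG-3'
(b) 5′-UGGCGGGGGCGCUCAAUGUAUAGUUAAUCCG-3′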